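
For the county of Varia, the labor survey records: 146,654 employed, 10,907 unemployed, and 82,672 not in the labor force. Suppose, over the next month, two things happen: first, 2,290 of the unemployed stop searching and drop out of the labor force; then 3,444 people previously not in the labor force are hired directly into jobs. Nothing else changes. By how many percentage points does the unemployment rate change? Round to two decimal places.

The unemployment rate changes by −1.49 percentage points.

Initially, labor force = 146,654 + 10,907 = 157,561, so u = 10,907/157,561 = 6.92%.
After the first change, unemployed and labor force both fall by 2,290 → E = 146,654, U = 8,617, labor force = 155,271.
After the second change, employed and labor force both rise by 3,444; unemployed unchanged → E = 150,098, U = 8,617, labor force = 158,715.
New unemployment rate = 8,617 / 158,715 = 5.43%.
Change = 5.43% − 6.92% = −1.49 percentage points.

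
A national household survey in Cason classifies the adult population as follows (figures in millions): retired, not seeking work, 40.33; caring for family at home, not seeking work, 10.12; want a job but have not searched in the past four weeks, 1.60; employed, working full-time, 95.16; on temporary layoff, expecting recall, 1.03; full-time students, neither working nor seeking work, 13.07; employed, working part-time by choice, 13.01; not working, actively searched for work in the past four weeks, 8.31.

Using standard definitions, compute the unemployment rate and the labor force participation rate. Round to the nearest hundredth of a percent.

Employed = 95.16 + 13.01 = 108.17 million.
Unemployed = 1.03 + 8.31 = 9.34 million (jobless and actively searching, or on temporary layoff).
Labor force = 108.17 + 9.34 = 117.51 million.
Not in labor force = 40.33 + 10.12 + 1.60 + 13.07 = 65.12 million (those not working and not actively searching are outside the labor force — including those who want a job but have given up searching).
Civilian working-age population = 117.51 + 65.12 = 182.63 million.
Unemployment rate = 9.34 / 117.51 = 7.95%.
Labor force participation rate = 117.51 / 182.63 = 64.34%.

Unemployment rate ≈ 7.95%; labor force participation rate ≈ 64.34%.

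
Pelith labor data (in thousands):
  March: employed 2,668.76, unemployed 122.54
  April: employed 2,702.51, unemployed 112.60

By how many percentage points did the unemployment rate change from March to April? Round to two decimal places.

March: labor force = 2,668.76 + 122.54 = 2,791.30; u = 122.54/2,791.30 = 4.39%.
April: labor force = 2,702.51 + 112.60 = 2,815.11; u = 112.60/2,815.11 = 4.00%.
Change = 4.00% − 4.39% = −0.39 pp.

The unemployment rate changed by −0.39 percentage points.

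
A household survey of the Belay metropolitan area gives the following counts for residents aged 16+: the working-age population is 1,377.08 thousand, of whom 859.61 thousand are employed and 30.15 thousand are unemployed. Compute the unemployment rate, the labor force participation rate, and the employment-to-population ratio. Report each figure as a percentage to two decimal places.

Labor force = employed + unemployed = 859.61 + 30.15 = 889.76 thousand.
Unemployment rate = 30.15 / 889.76 = 3.39%.
Labor force participation rate = 889.76 / 1,377.08 = 64.61%.
Employment-population ratio = 859.61 / 1,377.08 = 62.42%.

Unemployment rate ≈ 3.39%; labor force participation rate ≈ 64.61%; employment-population ratio ≈ 62.42%.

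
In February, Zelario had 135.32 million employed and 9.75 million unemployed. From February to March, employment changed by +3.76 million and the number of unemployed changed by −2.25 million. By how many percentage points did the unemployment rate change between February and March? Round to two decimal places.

February: labor force = 135.32 + 9.75 = 145.07; u = 9.75/145.07 = 6.72%.
March: labor force = 139.08 + 7.50 = 146.58; u = 7.50/146.58 = 5.12%.
Change = 5.12% − 6.72% = −1.60 pp.

The unemployment rate changed by −1.60 percentage points.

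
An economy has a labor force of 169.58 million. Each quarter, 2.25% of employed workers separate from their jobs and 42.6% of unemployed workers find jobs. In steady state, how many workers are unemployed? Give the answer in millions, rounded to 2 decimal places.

Steady-state unemployment rate u* = s/(s+f) = 2.25/(2.25+42.6) = 0.050167.
Unemployed = u* × labor force = 0.050167 × 169.58 ≈ 8.51 million.

About 8.51 million are unemployed in steady state.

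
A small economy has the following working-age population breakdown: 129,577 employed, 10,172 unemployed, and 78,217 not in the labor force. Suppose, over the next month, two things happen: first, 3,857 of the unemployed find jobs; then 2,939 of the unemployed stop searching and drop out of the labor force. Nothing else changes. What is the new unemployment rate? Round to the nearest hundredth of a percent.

Initially, labor force = 129,577 + 10,172 = 139,749, so u = 10,172/139,749 = 7.28%.
After the first change, unemployed falls and employed rises by 3,857; labor force unchanged → E = 133,434, U = 6,315, labor force = 139,749.
After the second change, unemployed and labor force both fall by 2,939 → E = 133,434, U = 3,376, labor force = 136,810.
New unemployment rate = 3,376 / 136,810 = 2.47%.

New unemployment rate ≈ 2.47%.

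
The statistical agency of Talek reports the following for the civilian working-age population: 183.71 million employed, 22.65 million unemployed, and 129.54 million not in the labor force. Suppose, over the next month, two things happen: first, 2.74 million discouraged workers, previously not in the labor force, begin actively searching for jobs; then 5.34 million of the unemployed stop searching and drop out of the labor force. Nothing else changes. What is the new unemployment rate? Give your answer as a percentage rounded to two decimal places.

New unemployment rate ≈ 9.84%.

Initially, labor force = 183.71 + 22.65 = 206.36 million, so u = 22.65/206.36 = 10.98%.
After the first change, unemployed and labor force both rise by 2.74 → E = 183.71, U = 25.39, labor force = 209.10 million.
After the second change, unemployed and labor force both fall by 5.34 → E = 183.71, U = 20.05, labor force = 203.76 million.
New unemployment rate = 20.05 / 203.76 = 9.84%.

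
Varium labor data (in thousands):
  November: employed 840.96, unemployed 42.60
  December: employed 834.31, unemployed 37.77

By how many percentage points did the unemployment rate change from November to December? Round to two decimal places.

The unemployment rate changed by −0.49 percentage points.

November: labor force = 840.96 + 42.60 = 883.56; u = 42.60/883.56 = 4.82%.
December: labor force = 834.31 + 37.77 = 872.08; u = 37.77/872.08 = 4.33%.
Change = 4.33% − 4.82% = −0.49 pp.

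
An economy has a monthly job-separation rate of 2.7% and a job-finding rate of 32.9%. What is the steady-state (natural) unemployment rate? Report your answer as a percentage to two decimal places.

Steady-state unemployment rate ≈ 7.58%.

At steady state the flows balance: s·E = f·U, so U/(E+U) = s/(s+f).
u* = 2.7 / (2.7 + 32.9) = 2.7 / 35.60 = 7.58%.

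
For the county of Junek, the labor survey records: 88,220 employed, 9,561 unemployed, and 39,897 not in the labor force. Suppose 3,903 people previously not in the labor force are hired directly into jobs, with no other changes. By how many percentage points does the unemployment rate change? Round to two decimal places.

The unemployment rate changes by −0.38 percentage points.

Initially, labor force = 88,220 + 9,561 = 97,781, so u = 9,561/97,781 = 9.78%.
After the change, employed and labor force both rise by 3,903; unemployed unchanged → E = 92,123, U = 9,561, labor force = 101,684.
New unemployment rate = 9,561 / 101,684 = 9.40%.
Change = 9.40% − 9.78% = −0.38 percentage points.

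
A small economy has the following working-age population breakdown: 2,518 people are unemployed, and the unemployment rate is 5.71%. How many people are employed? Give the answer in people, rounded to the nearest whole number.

About 41,580 are employed.

Labor force = U / u = 2,518 / 0.0571 ≈ 44,098.
Employed = labor force − unemployed = 44,098 − 2,518 = 41,580.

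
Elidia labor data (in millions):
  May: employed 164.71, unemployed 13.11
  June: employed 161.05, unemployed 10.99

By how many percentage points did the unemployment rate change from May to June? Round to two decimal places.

May: labor force = 164.71 + 13.11 = 177.82; u = 13.11/177.82 = 7.37%.
June: labor force = 161.05 + 10.99 = 172.04; u = 10.99/172.04 = 6.39%.
Change = 6.39% − 7.37% = −0.98 pp.

The unemployment rate changed by −0.98 percentage points.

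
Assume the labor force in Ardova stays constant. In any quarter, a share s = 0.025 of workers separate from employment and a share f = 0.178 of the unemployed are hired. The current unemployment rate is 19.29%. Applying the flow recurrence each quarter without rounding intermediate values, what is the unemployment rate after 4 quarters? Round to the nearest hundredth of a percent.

Unemployment rate after four quarters ≈ 15.13%.

With a fixed labor force, u_{t+1} = u_t + s·(1−u_t) − f·u_t = u_t·(1−s−f) + s.
Here 1−s−f = 0.797 and s = 0.025.
u_1 = 0.192900 × 0.797 + 0.025 = 0.178741.
u_2 = 0.178741 × 0.797 + 0.025 = 0.167457.
u_3 = 0.167457 × 0.797 + 0.025 = 0.158463.
u_4 = 0.158463 × 0.797 + 0.025 = 0.151295.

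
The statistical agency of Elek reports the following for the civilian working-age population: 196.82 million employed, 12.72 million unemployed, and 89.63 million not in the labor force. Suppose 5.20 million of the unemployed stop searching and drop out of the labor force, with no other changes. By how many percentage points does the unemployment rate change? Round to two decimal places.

Initially, labor force = 196.82 + 12.72 = 209.54 million, so u = 12.72/209.54 = 6.07%.
After the change, unemployed and labor force both fall by 5.20 → E = 196.82, U = 7.52, labor force = 204.34 million.
New unemployment rate = 7.52 / 204.34 = 3.68%.
Change = 3.68% − 6.07% = −2.39 percentage points.

The unemployment rate changes by −2.39 percentage points.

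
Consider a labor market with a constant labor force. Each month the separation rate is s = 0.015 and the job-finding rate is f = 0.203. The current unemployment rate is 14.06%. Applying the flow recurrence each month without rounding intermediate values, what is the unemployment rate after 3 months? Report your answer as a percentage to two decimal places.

With a fixed labor force, u_{t+1} = u_t + s·(1−u_t) − f·u_t = u_t·(1−s−f) + s.
Here 1−s−f = 0.782 and s = 0.015.
u_1 = 0.140600 × 0.782 + 0.015 = 0.124949.
u_2 = 0.124949 × 0.782 + 0.015 = 0.112710.
u_3 = 0.112710 × 0.782 + 0.015 = 0.103139.

Unemployment rate after three months ≈ 10.31%.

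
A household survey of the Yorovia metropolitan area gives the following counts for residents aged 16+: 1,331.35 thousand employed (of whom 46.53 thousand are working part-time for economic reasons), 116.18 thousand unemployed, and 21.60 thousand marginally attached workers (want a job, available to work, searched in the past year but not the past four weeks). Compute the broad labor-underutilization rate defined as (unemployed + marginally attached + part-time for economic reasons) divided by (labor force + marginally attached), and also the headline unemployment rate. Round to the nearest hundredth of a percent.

Labor force = 1,331.35 + 116.18 = 1,447.53 thousand.
Numerator = 116.18 + 21.60 + 46.53 = 184.31 thousand.
Denominator = 1,447.53 + 21.60 = 1,469.13 thousand.
Broad rate = 184.31 / 1,469.13 = 12.55%.
Headline unemployment rate = 116.18 / 1,447.53 = 8.03%.

Broad underutilization rate ≈ 12.55%; headline unemployment rate ≈ 8.03%.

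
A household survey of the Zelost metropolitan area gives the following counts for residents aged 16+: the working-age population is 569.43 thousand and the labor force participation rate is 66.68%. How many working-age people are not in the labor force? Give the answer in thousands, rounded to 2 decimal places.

Share not in the labor force = 1 − 0.6668 = 0.3332.
Not in labor force = 0.3332 × 569.43 ≈ 189.73 thousand.

About 189.73 thousand are not in the labor force.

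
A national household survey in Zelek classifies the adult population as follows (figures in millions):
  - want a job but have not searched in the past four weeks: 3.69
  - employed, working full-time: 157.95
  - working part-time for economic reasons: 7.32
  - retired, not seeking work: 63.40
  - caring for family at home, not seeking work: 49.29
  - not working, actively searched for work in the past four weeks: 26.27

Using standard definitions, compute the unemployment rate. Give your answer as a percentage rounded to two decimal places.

Employed = 157.95 + 7.32 = 165.27 million (anyone who worked, including part-time for economic reasons, counts as employed).
Unemployed = 26.27 million.
Labor force = 165.27 + 26.27 = 191.54 million.
Unemployment rate = 26.27 / 191.54 = 13.72%.

Unemployment rate ≈ 13.72%.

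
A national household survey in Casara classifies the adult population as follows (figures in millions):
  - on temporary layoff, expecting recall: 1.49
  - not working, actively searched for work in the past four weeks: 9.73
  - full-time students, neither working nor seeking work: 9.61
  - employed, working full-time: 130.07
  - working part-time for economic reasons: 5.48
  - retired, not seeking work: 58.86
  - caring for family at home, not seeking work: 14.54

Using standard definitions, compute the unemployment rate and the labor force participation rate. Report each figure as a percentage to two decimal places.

Unemployment rate ≈ 7.64%; labor force participation rate ≈ 63.87%.

Employed = 130.07 + 5.48 = 135.55 million (anyone who worked, including part-time for economic reasons, counts as employed).
Unemployed = 1.49 + 9.73 = 11.22 million (jobless and actively searching, or on temporary layoff).
Labor force = 135.55 + 11.22 = 146.77 million.
Not in labor force = 9.61 + 58.86 + 14.54 = 83.01 million (those not working and not actively searching are outside the labor force).
Civilian working-age population = 146.77 + 83.01 = 229.78 million.
Unemployment rate = 11.22 / 146.77 = 7.64%.
Labor force participation rate = 146.77 / 229.78 = 63.87%.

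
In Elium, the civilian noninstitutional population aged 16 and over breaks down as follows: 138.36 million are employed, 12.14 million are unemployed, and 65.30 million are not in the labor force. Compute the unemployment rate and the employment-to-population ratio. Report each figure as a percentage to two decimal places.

Unemployment rate ≈ 8.07%; employment-population ratio ≈ 64.11%.

Labor force = employed + unemployed = 138.36 + 12.14 = 150.50 million.
Working-age population = 150.50 + 65.30 = 215.80 million.
Unemployment rate = 12.14 / 150.50 = 8.07%.
Employment-population ratio = 138.36 / 215.80 = 64.11%.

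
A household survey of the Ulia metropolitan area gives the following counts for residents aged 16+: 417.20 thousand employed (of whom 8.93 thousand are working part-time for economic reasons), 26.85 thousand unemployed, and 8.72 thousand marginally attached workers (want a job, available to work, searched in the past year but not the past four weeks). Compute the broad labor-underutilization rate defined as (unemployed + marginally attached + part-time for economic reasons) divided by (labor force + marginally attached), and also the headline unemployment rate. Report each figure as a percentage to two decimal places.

Broad underutilization rate ≈ 9.83%; headline unemployment rate ≈ 6.05%.

Labor force = 417.20 + 26.85 = 444.05 thousand.
Numerator = 26.85 + 8.72 + 8.93 = 44.50 thousand.
Denominator = 444.05 + 8.72 = 452.77 thousand.
Broad rate = 44.50 / 452.77 = 9.83%.
Headline unemployment rate = 26.85 / 444.05 = 6.05%.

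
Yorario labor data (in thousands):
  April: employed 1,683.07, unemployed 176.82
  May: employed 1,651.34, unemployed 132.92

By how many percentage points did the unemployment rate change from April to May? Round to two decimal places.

April: labor force = 1,683.07 + 176.82 = 1,859.89; u = 176.82/1,859.89 = 9.51%.
May: labor force = 1,651.34 + 132.92 = 1,784.26; u = 132.92/1,784.26 = 7.45%.
Change = 7.45% − 9.51% = −2.06 pp.

The unemployment rate changed by −2.06 percentage points.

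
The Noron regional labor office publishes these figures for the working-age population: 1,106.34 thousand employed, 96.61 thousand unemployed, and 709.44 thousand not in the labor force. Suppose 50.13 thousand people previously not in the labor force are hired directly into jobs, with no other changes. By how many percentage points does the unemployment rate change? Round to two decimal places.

The unemployment rate changes by −0.32 percentage points.

Initially, labor force = 1,106.34 + 96.61 = 1,202.95 thousand, so u = 96.61/1,202.95 = 8.03%.
After the change, employed and labor force both rise by 50.13; unemployed unchanged → E = 1,156.47, U = 96.61, labor force = 1,253.08 thousand.
New unemployment rate = 96.61 / 1,253.08 = 7.71%.
Change = 7.71% − 8.03% = −0.32 percentage points.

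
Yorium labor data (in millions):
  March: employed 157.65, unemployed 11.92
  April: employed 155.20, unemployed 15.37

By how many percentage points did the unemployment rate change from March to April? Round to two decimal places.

March: labor force = 157.65 + 11.92 = 169.57; u = 11.92/169.57 = 7.03%.
April: labor force = 155.20 + 15.37 = 170.57; u = 15.37/170.57 = 9.01%.
Change = 9.01% − 7.03% = +1.98 pp.

The unemployment rate changed by +1.98 percentage points.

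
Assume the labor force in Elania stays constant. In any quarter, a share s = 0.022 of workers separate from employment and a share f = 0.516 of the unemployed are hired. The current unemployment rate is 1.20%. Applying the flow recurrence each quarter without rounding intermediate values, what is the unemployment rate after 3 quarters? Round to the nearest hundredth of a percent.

With a fixed labor force, u_{t+1} = u_t + s·(1−u_t) − f·u_t = u_t·(1−s−f) + s.
Here 1−s−f = 0.462 and s = 0.022.
u_1 = 0.012000 × 0.462 + 0.022 = 0.027544.
u_2 = 0.027544 × 0.462 + 0.022 = 0.034725.
u_3 = 0.034725 × 0.462 + 0.022 = 0.038043.

Unemployment rate after three quarters ≈ 3.80%.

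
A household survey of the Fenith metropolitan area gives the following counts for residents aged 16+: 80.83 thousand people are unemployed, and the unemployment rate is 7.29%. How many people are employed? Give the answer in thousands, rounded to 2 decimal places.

Labor force = U / u = 80.83 / 0.0729 ≈ 1,108.78 thousand.
Employed = labor force − unemployed = 1,108.78 − 80.83 = 1,027.95 thousand.

About 1,027.95 thousand are employed.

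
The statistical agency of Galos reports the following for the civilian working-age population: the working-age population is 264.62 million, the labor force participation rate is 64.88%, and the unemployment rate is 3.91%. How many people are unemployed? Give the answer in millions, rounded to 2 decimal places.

Labor force = 0.6488 × 264.62 = 171.69 million.
Unemployed = 0.0391 × 171.69 ≈ 6.71 million.

About 6.71 million are unemployed.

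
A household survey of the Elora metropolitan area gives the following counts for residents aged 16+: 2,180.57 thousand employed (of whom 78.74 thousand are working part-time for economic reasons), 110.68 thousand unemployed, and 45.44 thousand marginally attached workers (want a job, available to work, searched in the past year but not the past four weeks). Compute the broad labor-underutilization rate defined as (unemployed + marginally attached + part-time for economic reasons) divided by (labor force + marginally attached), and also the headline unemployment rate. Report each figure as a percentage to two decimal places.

Broad underutilization rate ≈ 10.05%; headline unemployment rate ≈ 4.83%.

Labor force = 2,180.57 + 110.68 = 2,291.25 thousand.
Numerator = 110.68 + 45.44 + 78.74 = 234.86 thousand.
Denominator = 2,291.25 + 45.44 = 2,336.69 thousand.
Broad rate = 234.86 / 2,336.69 = 10.05%.
Headline unemployment rate = 110.68 / 2,291.25 = 4.83%.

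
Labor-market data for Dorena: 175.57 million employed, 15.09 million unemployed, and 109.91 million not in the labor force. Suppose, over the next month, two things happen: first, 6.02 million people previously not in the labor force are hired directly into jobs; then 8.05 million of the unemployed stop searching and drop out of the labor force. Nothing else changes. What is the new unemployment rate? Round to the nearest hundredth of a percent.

Initially, labor force = 175.57 + 15.09 = 190.66 million, so u = 15.09/190.66 = 7.91%.
After the first change, employed and labor force both rise by 6.02; unemployed unchanged → E = 181.59, U = 15.09, labor force = 196.68 million.
After the second change, unemployed and labor force both fall by 8.05 → E = 181.59, U = 7.04, labor force = 188.63 million.
New unemployment rate = 7.04 / 188.63 = 3.73%.

New unemployment rate ≈ 3.73%.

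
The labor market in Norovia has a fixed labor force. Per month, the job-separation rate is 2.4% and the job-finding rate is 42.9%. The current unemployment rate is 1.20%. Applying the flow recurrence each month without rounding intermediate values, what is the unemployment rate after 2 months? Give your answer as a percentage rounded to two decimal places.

With a fixed labor force, u_{t+1} = u_t + s·(1−u_t) − f·u_t = u_t·(1−s−f) + s.
Here 1−s−f = 0.547 and s = 0.024.
u_1 = 0.012000 × 0.547 + 0.024 = 0.030564.
u_2 = 0.030564 × 0.547 + 0.024 = 0.040719.

Unemployment rate after two months ≈ 4.07%.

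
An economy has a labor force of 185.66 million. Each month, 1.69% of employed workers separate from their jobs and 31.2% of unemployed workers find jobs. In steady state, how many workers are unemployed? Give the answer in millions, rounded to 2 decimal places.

Steady-state unemployment rate u* = s/(s+f) = 1.69/(1.69+31.2) = 0.051383.
Unemployed = u* × labor force = 0.051383 × 185.66 ≈ 9.54 million.

About 9.54 million are unemployed in steady state.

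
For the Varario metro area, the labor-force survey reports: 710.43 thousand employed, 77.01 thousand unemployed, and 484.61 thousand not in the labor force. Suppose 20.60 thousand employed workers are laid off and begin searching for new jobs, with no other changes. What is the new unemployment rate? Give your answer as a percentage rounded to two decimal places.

New unemployment rate ≈ 12.40%.

Initially, labor force = 710.43 + 77.01 = 787.44 thousand, so u = 77.01/787.44 = 9.78%.
After the change, employed falls and unemployed rises by 20.60; labor force unchanged → E = 689.83, U = 97.61, labor force = 787.44 thousand.
New unemployment rate = 97.61 / 787.44 = 12.40%.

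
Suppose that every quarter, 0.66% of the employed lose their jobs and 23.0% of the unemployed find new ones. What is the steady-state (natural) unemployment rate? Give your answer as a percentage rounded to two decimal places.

Steady-state unemployment rate ≈ 2.79%.

At steady state the flows balance: s·E = f·U, so U/(E+U) = s/(s+f).
u* = 0.66 / (0.66 + 23.0) = 0.66 / 23.66 = 2.79%.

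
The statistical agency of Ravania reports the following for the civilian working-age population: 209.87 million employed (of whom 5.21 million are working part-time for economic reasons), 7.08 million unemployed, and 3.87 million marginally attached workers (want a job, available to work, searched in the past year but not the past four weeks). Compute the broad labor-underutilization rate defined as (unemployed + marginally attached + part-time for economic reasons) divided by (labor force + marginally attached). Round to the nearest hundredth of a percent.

Broad underutilization rate ≈ 7.32%.

Labor force = 209.87 + 7.08 = 216.95 million.
Numerator = 7.08 + 3.87 + 5.21 = 16.16 million.
Denominator = 216.95 + 3.87 = 220.82 million.
Broad rate = 16.16 / 220.82 = 7.32%.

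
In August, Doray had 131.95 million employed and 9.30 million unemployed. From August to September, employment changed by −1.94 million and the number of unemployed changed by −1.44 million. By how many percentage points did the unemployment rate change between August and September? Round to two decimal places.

The unemployment rate changed by −0.88 percentage points.

August: labor force = 131.95 + 9.30 = 141.25; u = 9.30/141.25 = 6.58%.
September: labor force = 130.01 + 7.86 = 137.87; u = 7.86/137.87 = 5.70%.
Change = 5.70% − 6.58% = −0.88 pp.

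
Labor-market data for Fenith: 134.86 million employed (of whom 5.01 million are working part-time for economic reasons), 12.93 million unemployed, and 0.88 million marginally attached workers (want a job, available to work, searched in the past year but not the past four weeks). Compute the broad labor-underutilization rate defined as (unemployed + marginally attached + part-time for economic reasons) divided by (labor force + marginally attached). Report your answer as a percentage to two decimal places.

Broad underutilization rate ≈ 12.66%.

Labor force = 134.86 + 12.93 = 147.79 million.
Numerator = 12.93 + 0.88 + 5.01 = 18.82 million.
Denominator = 147.79 + 0.88 = 148.67 million.
Broad rate = 18.82 / 148.67 = 12.66%.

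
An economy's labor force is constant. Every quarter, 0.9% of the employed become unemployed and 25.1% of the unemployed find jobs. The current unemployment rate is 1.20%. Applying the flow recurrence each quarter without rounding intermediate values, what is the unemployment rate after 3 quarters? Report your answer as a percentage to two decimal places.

Unemployment rate after three quarters ≈ 2.55%.

With a fixed labor force, u_{t+1} = u_t + s·(1−u_t) − f·u_t = u_t·(1−s−f) + s.
Here 1−s−f = 0.740 and s = 0.009.
u_1 = 0.012000 × 0.740 + 0.009 = 0.017880.
u_2 = 0.017880 × 0.740 + 0.009 = 0.022231.
u_3 = 0.022231 × 0.740 + 0.009 = 0.025451.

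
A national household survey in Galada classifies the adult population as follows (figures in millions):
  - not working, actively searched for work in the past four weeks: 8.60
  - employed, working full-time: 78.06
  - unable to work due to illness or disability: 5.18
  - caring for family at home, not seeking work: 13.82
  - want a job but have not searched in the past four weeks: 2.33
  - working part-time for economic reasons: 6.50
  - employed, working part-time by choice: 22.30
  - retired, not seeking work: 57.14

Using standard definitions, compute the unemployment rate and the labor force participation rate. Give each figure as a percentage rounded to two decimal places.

Unemployment rate ≈ 7.45%; labor force participation rate ≈ 59.54%.

Employed = 78.06 + 6.50 + 22.30 = 106.86 million (anyone who worked, including part-time for economic reasons, counts as employed).
Unemployed = 8.60 million.
Labor force = 106.86 + 8.60 = 115.46 million.
Not in labor force = 5.18 + 13.82 + 2.33 + 57.14 = 78.47 million (those not working and not actively searching are outside the labor force — including those who want a job but have given up searching).
Civilian working-age population = 115.46 + 78.47 = 193.93 million.
Unemployment rate = 8.60 / 115.46 = 7.45%.
Labor force participation rate = 115.46 / 193.93 = 59.54%.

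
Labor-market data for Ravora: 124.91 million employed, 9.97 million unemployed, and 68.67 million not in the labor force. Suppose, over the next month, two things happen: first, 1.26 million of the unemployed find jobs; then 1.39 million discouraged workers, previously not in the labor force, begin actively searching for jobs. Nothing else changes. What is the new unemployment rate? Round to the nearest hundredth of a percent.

New unemployment rate ≈ 7.41%.

Initially, labor force = 124.91 + 9.97 = 134.88 million, so u = 9.97/134.88 = 7.39%.
After the first change, unemployed falls and employed rises by 1.26; labor force unchanged → E = 126.17, U = 8.71, labor force = 134.88 million.
After the second change, unemployed and labor force both rise by 1.39 → E = 126.17, U = 10.10, labor force = 136.27 million.
New unemployment rate = 10.10 / 136.27 = 7.41%.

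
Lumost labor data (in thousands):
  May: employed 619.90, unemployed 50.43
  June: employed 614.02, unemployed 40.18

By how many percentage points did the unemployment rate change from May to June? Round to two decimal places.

The unemployment rate changed by −1.38 percentage points.

May: labor force = 619.90 + 50.43 = 670.33; u = 50.43/670.33 = 7.52%.
June: labor force = 614.02 + 40.18 = 654.20; u = 40.18/654.20 = 6.14%.
Change = 6.14% − 7.52% = −1.38 pp.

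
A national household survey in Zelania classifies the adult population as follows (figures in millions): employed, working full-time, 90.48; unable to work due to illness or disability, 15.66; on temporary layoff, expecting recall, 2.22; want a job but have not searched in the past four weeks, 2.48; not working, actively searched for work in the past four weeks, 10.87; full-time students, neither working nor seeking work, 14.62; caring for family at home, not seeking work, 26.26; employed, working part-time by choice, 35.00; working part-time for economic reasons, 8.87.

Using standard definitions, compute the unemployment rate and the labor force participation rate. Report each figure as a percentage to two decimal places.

Employed = 90.48 + 35.00 + 8.87 = 134.35 million (anyone who worked, including part-time for economic reasons, counts as employed).
Unemployed = 2.22 + 10.87 = 13.09 million (jobless and actively searching, or on temporary layoff).
Labor force = 134.35 + 13.09 = 147.44 million.
Not in labor force = 15.66 + 2.48 + 14.62 + 26.26 = 59.02 million (those not working and not actively searching are outside the labor force — including those who want a job but have given up searching).
Civilian working-age population = 147.44 + 59.02 = 206.46 million.
Unemployment rate = 13.09 / 147.44 = 8.88%.
Labor force participation rate = 147.44 / 206.46 = 71.41%.

Unemployment rate ≈ 8.88%; labor force participation rate ≈ 71.41%.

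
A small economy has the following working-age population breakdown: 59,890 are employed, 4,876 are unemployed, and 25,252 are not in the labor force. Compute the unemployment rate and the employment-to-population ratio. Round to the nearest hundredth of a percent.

Labor force = employed + unemployed = 59,890 + 4,876 = 64,766.
Working-age population = 64,766 + 25,252 = 90,018.
Unemployment rate = 4,876 / 64,766 = 7.53%.
Employment-population ratio = 59,890 / 90,018 = 66.53%.

Unemployment rate ≈ 7.53%; employment-population ratio ≈ 66.53%.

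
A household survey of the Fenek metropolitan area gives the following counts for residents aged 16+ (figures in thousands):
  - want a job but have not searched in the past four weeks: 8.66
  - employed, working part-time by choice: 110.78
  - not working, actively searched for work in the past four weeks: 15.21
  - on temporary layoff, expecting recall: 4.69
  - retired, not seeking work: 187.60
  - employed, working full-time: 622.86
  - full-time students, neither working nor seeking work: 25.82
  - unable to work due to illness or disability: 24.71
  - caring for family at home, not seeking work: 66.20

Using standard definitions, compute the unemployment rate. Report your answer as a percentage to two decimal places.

Employed = 110.78 + 622.86 = 733.64 thousand.
Unemployed = 15.21 + 4.69 = 19.90 thousand (jobless and actively searching, or on temporary layoff).
Labor force = 733.64 + 19.90 = 753.54 thousand.
Unemployment rate = 19.90 / 753.54 = 2.64%.

Unemployment rate ≈ 2.64%.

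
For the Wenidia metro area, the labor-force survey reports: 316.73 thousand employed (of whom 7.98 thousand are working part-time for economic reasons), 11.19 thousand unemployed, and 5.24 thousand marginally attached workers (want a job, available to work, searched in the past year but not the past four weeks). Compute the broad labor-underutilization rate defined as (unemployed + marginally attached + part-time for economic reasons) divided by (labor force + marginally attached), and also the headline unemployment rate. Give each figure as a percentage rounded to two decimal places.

Broad underutilization rate ≈ 7.33%; headline unemployment rate ≈ 3.41%.

Labor force = 316.73 + 11.19 = 327.92 thousand.
Numerator = 11.19 + 5.24 + 7.98 = 24.41 thousand.
Denominator = 327.92 + 5.24 = 333.16 thousand.
Broad rate = 24.41 / 333.16 = 7.33%.
Headline unemployment rate = 11.19 / 327.92 = 3.41%.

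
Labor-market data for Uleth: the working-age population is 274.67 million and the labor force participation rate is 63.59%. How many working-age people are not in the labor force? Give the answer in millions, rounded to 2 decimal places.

About 100.01 million are not in the labor force.

Share not in the labor force = 1 − 0.6359 = 0.3641.
Not in labor force = 0.3641 × 274.67 ≈ 100.01 million.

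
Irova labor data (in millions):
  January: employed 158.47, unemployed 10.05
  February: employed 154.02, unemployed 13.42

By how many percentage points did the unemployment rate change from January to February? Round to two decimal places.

January: labor force = 158.47 + 10.05 = 168.52; u = 10.05/168.52 = 5.96%.
February: labor force = 154.02 + 13.42 = 167.44; u = 13.42/167.44 = 8.01%.
Change = 8.01% − 5.96% = +2.05 pp.

The unemployment rate changed by +2.05 percentage points.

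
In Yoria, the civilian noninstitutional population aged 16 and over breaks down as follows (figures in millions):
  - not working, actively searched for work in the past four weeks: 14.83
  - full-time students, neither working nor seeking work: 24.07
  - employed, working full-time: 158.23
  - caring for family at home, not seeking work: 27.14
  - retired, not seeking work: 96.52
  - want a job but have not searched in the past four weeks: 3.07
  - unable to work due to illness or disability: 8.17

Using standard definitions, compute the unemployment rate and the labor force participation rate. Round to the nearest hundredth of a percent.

Employed = 158.23 million.
Unemployed = 14.83 million.
Labor force = 158.23 + 14.83 = 173.06 million.
Not in labor force = 24.07 + 27.14 + 96.52 + 3.07 + 8.17 = 158.97 million (those not working and not actively searching are outside the labor force — including those who want a job but have given up searching).
Civilian working-age population = 173.06 + 158.97 = 332.03 million.
Unemployment rate = 14.83 / 173.06 = 8.57%.
Labor force participation rate = 173.06 / 332.03 = 52.12%.

Unemployment rate ≈ 8.57%; labor force participation rate ≈ 52.12%.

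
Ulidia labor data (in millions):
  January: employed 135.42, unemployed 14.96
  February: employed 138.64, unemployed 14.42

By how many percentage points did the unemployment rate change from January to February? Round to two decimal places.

January: labor force = 135.42 + 14.96 = 150.38; u = 14.96/150.38 = 9.95%.
February: labor force = 138.64 + 14.42 = 153.06; u = 14.42/153.06 = 9.42%.
Change = 9.42% − 9.95% = −0.53 pp.

The unemployment rate changed by −0.53 percentage points.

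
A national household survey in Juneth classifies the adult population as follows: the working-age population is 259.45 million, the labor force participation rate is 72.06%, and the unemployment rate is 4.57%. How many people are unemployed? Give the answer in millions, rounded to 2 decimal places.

Labor force = 0.7206 × 259.45 = 186.96 million.
Unemployed = 0.0457 × 186.96 ≈ 8.54 million.

About 8.54 million are unemployed.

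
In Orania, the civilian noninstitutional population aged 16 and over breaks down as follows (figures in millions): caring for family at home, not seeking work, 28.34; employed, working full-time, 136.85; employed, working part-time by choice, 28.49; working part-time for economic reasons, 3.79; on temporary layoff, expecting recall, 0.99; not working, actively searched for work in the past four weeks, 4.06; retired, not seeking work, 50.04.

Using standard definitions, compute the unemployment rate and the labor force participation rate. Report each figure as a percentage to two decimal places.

Unemployment rate ≈ 2.90%; labor force participation rate ≈ 68.97%.

Employed = 136.85 + 28.49 + 3.79 = 169.13 million (anyone who worked, including part-time for economic reasons, counts as employed).
Unemployed = 0.99 + 4.06 = 5.05 million (jobless and actively searching, or on temporary layoff).
Labor force = 169.13 + 5.05 = 174.18 million.
Not in labor force = 28.34 + 50.04 = 78.38 million (those not working and not actively searching are outside the labor force).
Civilian working-age population = 174.18 + 78.38 = 252.56 million.
Unemployment rate = 5.05 / 174.18 = 2.90%.
Labor force participation rate = 174.18 / 252.56 = 68.97%.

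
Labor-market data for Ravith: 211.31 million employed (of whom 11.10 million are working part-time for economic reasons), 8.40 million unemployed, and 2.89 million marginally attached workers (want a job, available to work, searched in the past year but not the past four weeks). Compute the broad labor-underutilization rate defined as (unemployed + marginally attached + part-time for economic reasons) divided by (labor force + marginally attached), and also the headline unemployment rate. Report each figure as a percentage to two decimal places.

Labor force = 211.31 + 8.40 = 219.71 million.
Numerator = 8.40 + 2.89 + 11.10 = 22.39 million.
Denominator = 219.71 + 2.89 = 222.60 million.
Broad rate = 22.39 / 222.60 = 10.06%.
Headline unemployment rate = 8.40 / 219.71 = 3.82%.

Broad underutilization rate ≈ 10.06%; headline unemployment rate ≈ 3.82%.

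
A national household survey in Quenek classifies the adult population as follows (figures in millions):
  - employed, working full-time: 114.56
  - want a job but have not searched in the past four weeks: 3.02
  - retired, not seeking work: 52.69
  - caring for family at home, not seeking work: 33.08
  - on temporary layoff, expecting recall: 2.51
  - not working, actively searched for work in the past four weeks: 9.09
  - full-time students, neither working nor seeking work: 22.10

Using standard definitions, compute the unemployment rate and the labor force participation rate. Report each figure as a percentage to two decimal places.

Employed = 114.56 million.
Unemployed = 2.51 + 9.09 = 11.60 million (jobless and actively searching, or on temporary layoff).
Labor force = 114.56 + 11.60 = 126.16 million.
Not in labor force = 3.02 + 52.69 + 33.08 + 22.10 = 110.89 million (those not working and not actively searching are outside the labor force — including those who want a job but have given up searching).
Civilian working-age population = 126.16 + 110.89 = 237.05 million.
Unemployment rate = 11.60 / 126.16 = 9.19%.
Labor force participation rate = 126.16 / 237.05 = 53.22%.

Unemployment rate ≈ 9.19%; labor force participation rate ≈ 53.22%.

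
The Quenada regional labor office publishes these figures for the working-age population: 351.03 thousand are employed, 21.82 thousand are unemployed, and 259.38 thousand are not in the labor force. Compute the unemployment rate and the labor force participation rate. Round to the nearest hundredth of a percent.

Unemployment rate ≈ 5.85%; labor force participation rate ≈ 58.97%.

Labor force = employed + unemployed = 351.03 + 21.82 = 372.85 thousand.
Working-age population = 372.85 + 259.38 = 632.23 thousand.
Unemployment rate = 21.82 / 372.85 = 5.85%.
Labor force participation rate = 372.85 / 632.23 = 58.97%.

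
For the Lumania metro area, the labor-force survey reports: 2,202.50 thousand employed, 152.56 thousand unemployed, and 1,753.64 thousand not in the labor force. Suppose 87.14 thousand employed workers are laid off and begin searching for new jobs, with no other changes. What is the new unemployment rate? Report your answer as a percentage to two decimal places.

Initially, labor force = 2,202.50 + 152.56 = 2,355.06 thousand, so u = 152.56/2,355.06 = 6.48%.
After the change, employed falls and unemployed rises by 87.14; labor force unchanged → E = 2,115.36, U = 239.70, labor force = 2,355.06 thousand.
New unemployment rate = 239.70 / 2,355.06 = 10.18%.

New unemployment rate ≈ 10.18%.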